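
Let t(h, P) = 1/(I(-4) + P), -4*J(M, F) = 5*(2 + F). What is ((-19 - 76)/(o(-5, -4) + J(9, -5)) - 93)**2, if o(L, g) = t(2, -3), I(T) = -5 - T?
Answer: 707281/49 ≈ 14434.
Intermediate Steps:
J(M, F) = -5/2 - 5*F/4 (J(M, F) = -5*(2 + F)/4 = -(10 + 5*F)/4 = -5/2 - 5*F/4)
t(h, P) = 1/(-1 + P) (t(h, P) = 1/((-5 - 1*(-4)) + P) = 1/((-5 + 4) + P) = 1/(-1 + P))
o(L, g) = -1/4 (o(L, g) = 1/(-1 - 3) = 1/(-4) = -1/4)
((-19 - 76)/(o(-5, -4) + J(9, -5)) - 93)**2 = ((-19 - 76)/(-1/4 + (-5/2 - 5/4*(-5))) - 93)**2 = (-95/(-1/4 + (-5/2 + 25/4)) - 93)**2 = (-95/(-1/4 + 15/4) - 93)**2 = (-95/7/2 - 93)**2 = (-95*2/7 - 93)**2 = (-190/7 - 93)**2 = (-841/7)**2 = 707281/49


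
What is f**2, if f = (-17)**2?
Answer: 83521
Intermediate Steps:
f = 289
f**2 = 289**2 = 83521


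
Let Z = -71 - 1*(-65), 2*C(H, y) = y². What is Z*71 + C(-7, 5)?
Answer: -827/2 ≈ -413.50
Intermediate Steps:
C(H, y) = y²/2
Z = -6 (Z = -71 + 65 = -6)
Z*71 + C(-7, 5) = -6*71 + (½)*5² = -426 + (½)*25 = -426 + 25/2 = -827/2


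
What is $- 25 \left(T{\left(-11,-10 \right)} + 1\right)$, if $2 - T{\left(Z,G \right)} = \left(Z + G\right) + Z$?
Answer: $-875$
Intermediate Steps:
$T{\left(Z,G \right)} = 2 - G - 2 Z$ ($T{\left(Z,G \right)} = 2 - \left(\left(Z + G\right) + Z\right) = 2 - \left(\left(G + Z\right) + Z\right) = 2 - \left(G + 2 Z\right) = 2 - G - 2 Z$)
$- 25 \left(T{\left(-11,-10 \right)} + 1\right) = - 25 \left(\left(2 - -10 - -22\right) + 1\right) = - 25 \left(\left(2 + 10 + 22\right) + 1\right) = - 25 \left(34 + 1\right) = \left(-25\right) 35 = -875$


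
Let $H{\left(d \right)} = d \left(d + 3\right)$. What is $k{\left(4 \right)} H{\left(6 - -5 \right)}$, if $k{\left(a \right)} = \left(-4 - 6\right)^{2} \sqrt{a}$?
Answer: $30800$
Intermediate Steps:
$H{\left(d \right)} = d \left(3 + d\right)$
$k{\left(a \right)} = 100 \sqrt{a}$ ($k{\left(a \right)} = \left(-10\right)^{2} \sqrt{a} = 100 \sqrt{a}$)
$k{\left(4 \right)} H{\left(6 - -5 \right)} = 100 \sqrt{4} \left(6 - -5\right) \left(3 + \left(6 - -5\right)\right) = 100 \cdot 2 \left(6 + 5\right) \left(3 + \left(6 + 5\right)\right) = 200 \cdot 11 \left(3 + 11\right) = 200 \cdot 11 \cdot 14 = 200 \cdot 154 = 30800$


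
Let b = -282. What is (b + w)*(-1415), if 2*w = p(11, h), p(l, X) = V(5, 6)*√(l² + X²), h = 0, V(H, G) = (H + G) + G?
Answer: 533455/2 ≈ 2.6673e+5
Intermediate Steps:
V(H, G) = H + 2*G (V(H, G) = (G + H) + G = H + 2*G)
p(l, X) = 17*√(X² + l²) (p(l, X) = (5 + 2*6)*√(l² + X²) = (5 + 12)*√(X² + l²) = 17*√(X² + l²))
w = 187/2 (w = (17*√(0² + 11²))/2 = (17*√(0 + 121))/2 = (17*√121)/2 = (17*11)/2 = (½)*187 = 187/2 ≈ 93.500)
(b + w)*(-1415) = (-282 + 187/2)*(-1415) = -377/2*(-1415) = 533455/2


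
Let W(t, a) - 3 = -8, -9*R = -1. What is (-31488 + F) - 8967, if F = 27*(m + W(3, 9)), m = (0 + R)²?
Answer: -121769/3 ≈ -40590.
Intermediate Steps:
R = ⅑ (R = -⅑*(-1) = ⅑ ≈ 0.11111)
W(t, a) = -5 (W(t, a) = 3 - 8 = -5)
m = 1/81 (m = (0 + ⅑)² = (⅑)² = 1/81 ≈ 0.012346)
F = -404/3 (F = 27*(1/81 - 5) = 27*(-404/81) = -404/3 ≈ -134.67)
(-31488 + F) - 8967 = (-31488 - 404/3) - 8967 = -94868/3 - 8967 = -121769/3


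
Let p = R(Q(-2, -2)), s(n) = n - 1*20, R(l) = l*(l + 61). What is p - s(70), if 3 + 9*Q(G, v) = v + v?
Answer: -7844/81 ≈ -96.839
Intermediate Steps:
Q(G, v) = -⅓ + 2*v/9 (Q(G, v) = -⅓ + (v + v)/9 = -⅓ + (2*v)/9 = -⅓ + 2*v/9)
R(l) = l*(61 + l)
s(n) = -20 + n (s(n) = n - 20 = -20 + n)
p = -3794/81 (p = (-⅓ + (2/9)*(-2))*(61 + (-⅓ + (2/9)*(-2))) = (-⅓ - 4/9)*(61 + (-⅓ - 4/9)) = -7*(61 - 7/9)/9 = -7/9*542/9 = -3794/81 ≈ -46.839)
p - s(70) = -3794/81 - (-20 + 70) = -3794/81 - 1*50 = -3794/81 - 50 = -7844/81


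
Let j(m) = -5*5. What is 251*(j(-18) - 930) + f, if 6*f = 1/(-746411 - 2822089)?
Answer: -5132323755001/21411000 ≈ -2.3971e+5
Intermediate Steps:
j(m) = -25
f = -1/21411000 (f = 1/(6*(-746411 - 2822089)) = (⅙)/(-3568500) = (⅙)*(-1/3568500) = -1/21411000 ≈ -4.6705e-8)
251*(j(-18) - 930) + f = 251*(-25 - 930) - 1/21411000 = 251*(-955) - 1/21411000 = -239705 - 1/21411000 = -5132323755001/21411000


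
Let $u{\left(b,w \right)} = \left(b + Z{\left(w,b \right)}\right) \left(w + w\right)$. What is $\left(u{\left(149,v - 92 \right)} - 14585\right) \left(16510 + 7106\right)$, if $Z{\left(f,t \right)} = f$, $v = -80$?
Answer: $-157589568$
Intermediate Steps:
$u{\left(b,w \right)} = 2 w \left(b + w\right)$ ($u{\left(b,w \right)} = \left(b + w\right) \left(w + w\right) = \left(b + w\right) 2 w = 2 w \left(b + w\right)$)
$\left(u{\left(149,v - 92 \right)} - 14585\right) \left(16510 + 7106\right) = \left(2 \left(-80 - 92\right) \left(149 - 172\right) - 14585\right) \left(16510 + 7106\right) = \left(2 \left(-80 - 92\right) \left(149 - 172\right) - 14585\right) 23616 = \left(2 \left(-172\right) \left(149 - 172\right) - 14585\right) 23616 = \left(2 \left(-172\right) \left(-23\right) - 14585\right) 23616 = \left(7912 - 14585\right) 23616 = \left(-6673\right) 23616 = -157589568$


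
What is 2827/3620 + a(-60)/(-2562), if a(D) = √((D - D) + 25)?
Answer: 3612337/4637220 ≈ 0.77899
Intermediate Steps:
a(D) = 5 (a(D) = √(0 + 25) = √25 = 5)
2827/3620 + a(-60)/(-2562) = 2827/3620 + 5/(-2562) = 2827*(1/3620) + 5*(-1/2562) = 2827/3620 - 5/2562 = 3612337/4637220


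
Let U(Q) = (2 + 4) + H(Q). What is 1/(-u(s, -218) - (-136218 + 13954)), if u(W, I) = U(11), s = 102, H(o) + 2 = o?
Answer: 1/122249 ≈ 8.1800e-6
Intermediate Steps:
H(o) = -2 + o
U(Q) = 4 + Q (U(Q) = (2 + 4) + (-2 + Q) = 6 + (-2 + Q) = 4 + Q)
u(W, I) = 15 (u(W, I) = 4 + 11 = 15)
1/(-u(s, -218) - (-136218 + 13954)) = 1/(-1*15 - (-136218 + 13954)) = 1/(-15 - 1*(-122264)) = 1/(-15 + 122264) = 1/122249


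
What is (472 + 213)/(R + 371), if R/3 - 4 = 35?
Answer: 685/488 ≈ 1.4037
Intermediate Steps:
R = 117 (R = 12 + 3*35 = 12 + 105 = 117)
(472 + 213)/(R + 371) = (472 + 213)/(117 + 371) = 685/488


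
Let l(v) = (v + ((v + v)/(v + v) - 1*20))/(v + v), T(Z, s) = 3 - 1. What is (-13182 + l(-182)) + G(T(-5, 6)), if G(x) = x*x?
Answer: -4796591/364 ≈ -13177.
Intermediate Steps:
T(Z, s) = 2
G(x) = x²
l(v) = (-19 + v)/(2*v) (l(v) = (v + ((2*v)/((2*v)) - 20))/((2*v)) = (v + ((2*v)*(1/(2*v)) - 20))*(1/(2*v)) = (v + (1 - 20))*(1/(2*v)) = (v - 19)*(1/(2*v)) = (-19 + v)*(1/(2*v)) = (-19 + v)/(2*v))
(-13182 + l(-182)) + G(T(-5, 6)) = (-13182 + (½)*(-19 - 182)/(-182)) + 2² = (-13182 + (½)*(-1/182)*(-201)) + 4 = (-13182 + 201/364) + 4 = -4798047/364 + 4 = -4796591/364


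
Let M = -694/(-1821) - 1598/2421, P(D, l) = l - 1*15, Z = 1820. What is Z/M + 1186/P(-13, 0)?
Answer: -10151201927/1537230 ≈ -6603.6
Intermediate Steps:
P(D, l) = -15 + l (P(D, l) = l - 15 = -15 + l)
M = -409928/1469547 (M = -694*(-1/1821) - 1598*1/2421 = 694/1821 - 1598/2421 = -409928/1469547 ≈ -0.27895)
Z/M + 1186/P(-13, 0) = 1820/(-409928/1469547) + 1186/(-15 + 0) = 1820*(-1469547/409928) + 1186/(-15) = -668643885/102482 + 1186*(-1/15) = -668643885/102482 - 1186/15 = -10151201927/1537230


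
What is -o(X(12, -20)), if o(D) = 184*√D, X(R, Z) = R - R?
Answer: 0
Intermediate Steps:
X(R, Z) = 0
-o(X(12, -20)) = -184*√0 = -184*0 = -1*0 = 0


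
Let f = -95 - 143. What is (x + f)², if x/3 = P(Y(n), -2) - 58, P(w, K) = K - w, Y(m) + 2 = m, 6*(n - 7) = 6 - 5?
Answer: 751689/4 ≈ 1.8792e+5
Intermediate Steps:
n = 43/6 (n = 7 + (6 - 5)/6 = 7 + (⅙)*1 = 7 + ⅙ = 43/6 ≈ 7.1667)
Y(m) = -2 + m
f = -238
x = -391/2 (x = 3*((-2 - (-2 + 43/6)) - 58) = 3*((-2 - 1*31/6) - 58) = 3*((-2 - 31/6) - 58) = 3*(-43/6 - 58) = 3*(-391/6) = -391/2 ≈ -195.50)
(x + f)² = (-391/2 - 238)² = (-867/2)² = 751689/4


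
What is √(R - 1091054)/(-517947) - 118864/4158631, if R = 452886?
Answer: -118864/4158631 - 2*I*√159542/517947 ≈ -0.028582 - 0.0015423*I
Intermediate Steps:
√(R - 1091054)/(-517947) - 118864/4158631 = √(452886 - 1091054)/(-517947) - 118864/4158631 = √(-638168)*(-1/517947) - 118864*1/4158631 = (2*I*√159542)*(-1/517947) - 118864/4158631 = -2*I*√159542/517947 - 118864/4158631 = -118864/4158631 - 2*I*√159542/517947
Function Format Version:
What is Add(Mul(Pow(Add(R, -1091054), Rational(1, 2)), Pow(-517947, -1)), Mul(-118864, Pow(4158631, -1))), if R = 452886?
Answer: Add(Rational(-118864, 4158631), Mul(Rational(-2, 517947), I, Pow(159542, Rational(1, 2)))) ≈ Add(-0.028582, Mul(-0.0015423, I))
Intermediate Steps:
Add(Mul(Pow(Add(R, -1091054), Rational(1, 2)), Pow(-517947, -1)), Mul(-118864, Pow(4158631, -1))) = Add(Mul(Pow(Add(452886, -1091054), Rational(1, 2)), Pow(-517947, -1)), Mul(-118864, Pow(4158631, -1))) = Add(Mul(Pow(-638168, Rational(1, 2)), Rational(-1, 517947)), Mul(-118864, Rational(1, 4158631))) = Add(Mul(Mul(2, I, Pow(159542, Rational(1, 2))), Rational(-1, 517947)), Rational(-118864, 4158631)) = Add(Mul(Rational(-2, 517947), I, Pow(159542, Rational(1, 2))), Rational(-118864, 4158631)) = Add(Rational(-118864, 4158631), Mul(Rational(-2, 517947), I, Pow(159542, Rational(1, 2))))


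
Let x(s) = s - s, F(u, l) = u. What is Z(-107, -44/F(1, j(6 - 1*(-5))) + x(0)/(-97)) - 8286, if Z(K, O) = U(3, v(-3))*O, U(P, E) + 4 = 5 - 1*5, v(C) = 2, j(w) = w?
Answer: -8110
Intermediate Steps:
U(P, E) = -4 (U(P, E) = -4 + (5 - 1*5) = -4 + (5 - 5) = -4 + 0 = -4)
x(s) = 0
Z(K, O) = -4*O
Z(-107, -44/F(1, j(6 - 1*(-5))) + x(0)/(-97)) - 8286 = -4*(-44/1 + 0/(-97)) - 8286 = -4*(-44*1 + 0*(-1/97)) - 8286 = -4*(-44 + 0) - 8286 = -4*(-44) - 8286 = 176 - 8286 = -8110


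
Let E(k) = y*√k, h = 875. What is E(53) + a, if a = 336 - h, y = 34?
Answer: -539 + 34*√53 ≈ -291.48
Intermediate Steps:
a = -539 (a = 336 - 1*875 = 336 - 875 = -539)
E(k) = 34*√k
E(53) + a = 34*√53 - 539 = -539 + 34*√53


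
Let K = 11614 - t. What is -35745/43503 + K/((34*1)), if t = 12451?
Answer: -737791/29002 ≈ -25.439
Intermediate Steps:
K = -837 (K = 11614 - 1*12451 = 11614 - 12451 = -837)
-35745/43503 + K/((34*1)) = -35745/43503 - 837/(34*1) = -35745*1/43503 - 837/34 = -11915/14501 - 837*1/34 = -11915/14501 - 837/34 = -737791/29002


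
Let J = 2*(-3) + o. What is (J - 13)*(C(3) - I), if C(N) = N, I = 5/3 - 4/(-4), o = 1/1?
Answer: -6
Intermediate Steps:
o = 1
J = -5 (J = 2*(-3) + 1 = -6 + 1 = -5)
I = 8/3 (I = 5*(⅓) - 4*(-¼) = 5/3 + 1 = 8/3 ≈ 2.6667)
(J - 13)*(C(3) - I) = (-5 - 13)*(3 - 1*8/3) = -18*(3 - 8/3) = -18*⅓ = -6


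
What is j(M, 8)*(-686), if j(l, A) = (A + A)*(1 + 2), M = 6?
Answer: -32928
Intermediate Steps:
j(l, A) = 6*A (j(l, A) = (2*A)*3 = 6*A)
j(M, 8)*(-686) = (6*8)*(-686) = 48*(-686) = -32928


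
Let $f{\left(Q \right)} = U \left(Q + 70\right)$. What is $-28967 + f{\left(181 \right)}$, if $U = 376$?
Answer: $65409$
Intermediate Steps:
$f{\left(Q \right)} = 26320 + 376 Q$ ($f{\left(Q \right)} = 376 \left(Q + 70\right) = 376 \left(70 + Q\right) = 26320 + 376 Q$)
$-28967 + f{\left(181 \right)} = -28967 + \left(26320 + 376 \cdot 181\right) = -28967 + \left(26320 + 68056\right) = -28967 + 94376 = 65409$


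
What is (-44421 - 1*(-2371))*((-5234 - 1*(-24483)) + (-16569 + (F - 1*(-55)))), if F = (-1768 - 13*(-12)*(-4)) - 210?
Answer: -5592650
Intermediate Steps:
F = -2602 (F = (-1768 + 156*(-4)) - 210 = (-1768 - 624) - 210 = -2392 - 210 = -2602)
(-44421 - 1*(-2371))*((-5234 - 1*(-24483)) + (-16569 + (F - 1*(-55)))) = (-44421 - 1*(-2371))*((-5234 - 1*(-24483)) + (-16569 + (-2602 - 1*(-55)))) = (-44421 + 2371)*((-5234 + 24483) + (-16569 + (-2602 + 55))) = -42050*(19249 + (-16569 - 2547)) = -42050*(19249 - 19116) = -42050*133 = -5592650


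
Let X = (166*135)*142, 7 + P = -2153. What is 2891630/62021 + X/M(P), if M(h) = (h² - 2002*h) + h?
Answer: 48493779473/1032277524 ≈ 46.977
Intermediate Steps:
P = -2160 (P = -7 - 2153 = -2160)
M(h) = h² - 2001*h
X = 3182220 (X = 22410*142 = 3182220)
2891630/62021 + X/M(P) = 2891630/62021 + 3182220/((-2160*(-2001 - 2160))) = 2891630*(1/62021) + 3182220/((-2160*(-4161))) = 2891630/62021 + 3182220/8987760 = 2891630/62021 + 3182220*(1/8987760) = 2891630/62021 + 5893/16644 = 48493779473/1032277524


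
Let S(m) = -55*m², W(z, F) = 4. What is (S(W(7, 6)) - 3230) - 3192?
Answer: -7302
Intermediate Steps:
(S(W(7, 6)) - 3230) - 3192 = (-55*4² - 3230) - 3192 = (-55*16 - 3230) - 3192 = (-880 - 3230) - 3192 = -4110 - 3192 = -7302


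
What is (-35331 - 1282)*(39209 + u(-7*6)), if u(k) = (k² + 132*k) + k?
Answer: -1295624231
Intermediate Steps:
u(k) = k² + 133*k
(-35331 - 1282)*(39209 + u(-7*6)) = (-35331 - 1282)*(39209 + (-7*6)*(133 - 7*6)) = -36613*(39209 - 42*(133 - 42)) = -36613*(39209 - 42*91) = -36613*(39209 - 3822) = -36613*35387 = -1295624231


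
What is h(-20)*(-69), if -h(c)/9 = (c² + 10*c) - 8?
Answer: 119232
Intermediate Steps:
h(c) = 72 - 90*c - 9*c² (h(c) = -9*((c² + 10*c) - 8) = -9*(-8 + c² + 10*c) = 72 - 90*c - 9*c²)
h(-20)*(-69) = (72 - 90*(-20) - 9*(-20)²)*(-69) = (72 + 1800 - 9*400)*(-69) = (72 + 1800 - 3600)*(-69) = -1728*(-69) = 119232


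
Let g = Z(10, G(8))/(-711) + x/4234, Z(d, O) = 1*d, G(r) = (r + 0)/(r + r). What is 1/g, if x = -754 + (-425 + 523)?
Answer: -1505187/254378 ≈ -5.9171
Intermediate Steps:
G(r) = ½ (G(r) = r/((2*r)) = r*(1/(2*r)) = ½)
Z(d, O) = d
x = -656 (x = -754 + 98 = -656)
g = -254378/1505187 (g = 10/(-711) - 656/4234 = 10*(-1/711) - 656*1/4234 = -10/711 - 328/2117 = -254378/1505187 ≈ -0.16900)
1/g = 1/(-254378/1505187) = -1505187/254378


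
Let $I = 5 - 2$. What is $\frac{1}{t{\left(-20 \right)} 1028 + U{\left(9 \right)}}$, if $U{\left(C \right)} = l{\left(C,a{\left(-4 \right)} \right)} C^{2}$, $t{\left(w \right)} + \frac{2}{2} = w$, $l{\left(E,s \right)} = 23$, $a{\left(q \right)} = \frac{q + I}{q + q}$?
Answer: $- \frac{1}{19725} \approx -5.0697 \cdot 10^{-5}$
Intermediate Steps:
$I = 3$ ($I = 5 - 2 = 3$)
$a{\left(q \right)} = \frac{3 + q}{2 q}$ ($a{\left(q \right)} = \frac{q + 3}{q + q} = \frac{3 + q}{2 q}$)
$t{\left(w \right)} = -1 + w$
$U{\left(C \right)} = 23 C^{2}$
$\frac{1}{t{\left(-20 \right)} 1028 + U{\left(9 \right)}} = \frac{1}{\left(-1 - 20\right) 1028 + 23 \cdot 9^{2}} = \frac{1}{\left(-21\right) 1028 + 23 \cdot 81} = \frac{1}{-21588 + 1863} = \frac{1}{-19725} = - \frac{1}{19725}$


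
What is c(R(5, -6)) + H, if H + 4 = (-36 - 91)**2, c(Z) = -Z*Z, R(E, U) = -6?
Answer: 16089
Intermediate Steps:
c(Z) = -Z**2
H = 16125 (H = -4 + (-36 - 91)**2 = -4 + (-127)**2 = -4 + 16129 = 16125)
c(R(5, -6)) + H = -1*(-6)**2 + 16125 = -1*36 + 16125 = -36 + 16125 = 16089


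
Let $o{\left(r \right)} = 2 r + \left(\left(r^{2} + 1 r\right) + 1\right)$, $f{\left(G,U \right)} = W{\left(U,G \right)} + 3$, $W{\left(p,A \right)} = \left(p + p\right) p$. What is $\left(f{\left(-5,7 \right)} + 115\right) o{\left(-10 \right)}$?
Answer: $15336$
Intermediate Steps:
$W{\left(p,A \right)} = 2 p^{2}$ ($W{\left(p,A \right)} = 2 p p = 2 p^{2}$)
$f{\left(G,U \right)} = 3 + 2 U^{2}$ ($f{\left(G,U \right)} = 2 U^{2} + 3 = 3 + 2 U^{2}$)
$o{\left(r \right)} = 1 + r^{2} + 3 r$ ($o{\left(r \right)} = 2 r + \left(\left(r^{2} + r\right) + 1\right) = 2 r + \left(\left(r + r^{2}\right) + 1\right) = 2 r + \left(1 + r + r^{2}\right) = 1 + r^{2} + 3 r$)
$\left(f{\left(-5,7 \right)} + 115\right) o{\left(-10 \right)} = \left(\left(3 + 2 \cdot 7^{2}\right) + 115\right) \left(1 + \left(-10\right)^{2} + 3 \left(-10\right)\right) = \left(\left(3 + 2 \cdot 49\right) + 115\right) \left(1 + 100 - 30\right) = \left(\left(3 + 98\right) + 115\right) 71 = \left(101 + 115\right) 71 = 216 \cdot 71 = 15336$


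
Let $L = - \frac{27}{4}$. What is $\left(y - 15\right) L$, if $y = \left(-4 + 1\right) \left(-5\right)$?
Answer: $0$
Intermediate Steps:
$y = 15$ ($y = \left(-3\right) \left(-5\right) = 15$)
$L = - \frac{27}{4}$ ($L = \left(-27\right) \frac{1}{4} = - \frac{27}{4} \approx -6.75$)
$\left(y - 15\right) L = \left(15 - 15\right) \left(- \frac{27}{4}\right) = 0 \left(- \frac{27}{4}\right) = 0$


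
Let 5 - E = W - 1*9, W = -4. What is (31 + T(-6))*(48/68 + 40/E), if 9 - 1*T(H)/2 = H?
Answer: 27328/153 ≈ 178.61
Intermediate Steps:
T(H) = 18 - 2*H
E = 18 (E = 5 - (-4 - 1*9) = 5 - (-4 - 9) = 5 - 1*(-13) = 5 + 13 = 18)
(31 + T(-6))*(48/68 + 40/E) = (31 + (18 - 2*(-6)))*(48/68 + 40/18) = (31 + (18 + 12))*(48*(1/68) + 40*(1/18)) = (31 + 30)*(12/17 + 20/9) = 61*(448/153) = 27328/153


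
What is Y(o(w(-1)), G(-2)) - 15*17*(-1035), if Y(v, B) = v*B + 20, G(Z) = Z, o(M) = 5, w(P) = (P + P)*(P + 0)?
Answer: 263935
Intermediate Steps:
w(P) = 2*P**2 (w(P) = (2*P)*P = 2*P**2)
Y(v, B) = 20 + B*v (Y(v, B) = B*v + 20 = 20 + B*v)
Y(o(w(-1)), G(-2)) - 15*17*(-1035) = (20 - 2*5) - 15*17*(-1035) = (20 - 10) - 255*(-1035) = 10 + 263925 = 263935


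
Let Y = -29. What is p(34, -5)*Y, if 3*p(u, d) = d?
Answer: 145/3 ≈ 48.333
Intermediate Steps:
p(u, d) = d/3
p(34, -5)*Y = ((⅓)*(-5))*(-29) = -5/3*(-29) = 145/3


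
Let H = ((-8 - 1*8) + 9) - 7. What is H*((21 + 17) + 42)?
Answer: -1120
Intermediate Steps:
H = -14 (H = ((-8 - 8) + 9) - 7 = (-16 + 9) - 7 = -7 - 7 = -14)
H*((21 + 17) + 42) = -14*((21 + 17) + 42) = -14*(38 + 42) = -14*80 = -1120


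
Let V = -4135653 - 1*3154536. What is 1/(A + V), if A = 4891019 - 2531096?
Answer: -1/4930266 ≈ -2.0283e-7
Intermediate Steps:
A = 2359923
V = -7290189 (V = -4135653 - 3154536 = -7290189)
1/(A + V) = 1/(2359923 - 7290189) = 1/(-4930266) = -1/4930266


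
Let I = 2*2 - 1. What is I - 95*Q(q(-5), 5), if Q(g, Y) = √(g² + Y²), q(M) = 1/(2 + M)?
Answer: 3 - 95*√226/3 ≈ -473.05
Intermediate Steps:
Q(g, Y) = √(Y² + g²)
I = 3 (I = 4 - 1 = 3)
I - 95*Q(q(-5), 5) = 3 - 95*√(5² + (1/(2 - 5))²) = 3 - 95*√(25 + (1/(-3))²) = 3 - 95*√(25 + (-⅓)²) = 3 - 95*√(25 + ⅑) = 3 - 95*√226/3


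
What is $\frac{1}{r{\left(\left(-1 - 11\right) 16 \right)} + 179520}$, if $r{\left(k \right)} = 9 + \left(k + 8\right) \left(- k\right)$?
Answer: $\frac{1}{144201} \approx 6.9348 \cdot 10^{-6}$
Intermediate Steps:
$r{\left(k \right)} = 9 - k \left(8 + k\right)$ ($r{\left(k \right)} = 9 + \left(8 + k\right) \left(- k\right) = 9 - k \left(8 + k\right)$)
$\frac{1}{r{\left(\left(-1 - 11\right) 16 \right)} + 179520} = \frac{1}{\left(9 - \left(\left(-1 - 11\right) 16\right)^{2} - 8 \left(-1 - 11\right) 16\right) + 179520} = \frac{1}{\left(9 - \left(\left(-12\right) 16\right)^{2} - 8 \left(\left(-12\right) 16\right)\right) + 179520} = \frac{1}{\left(9 - \left(-192\right)^{2} - -1536\right) + 179520} = \frac{1}{\left(9 - 36864 + 1536\right) + 179520} = \frac{1}{-35319 + 179520} = \frac{1}{144201}$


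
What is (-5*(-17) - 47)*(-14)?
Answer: -532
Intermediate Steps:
(-5*(-17) - 47)*(-14) = (85 - 47)*(-14) = 38*(-14) = -532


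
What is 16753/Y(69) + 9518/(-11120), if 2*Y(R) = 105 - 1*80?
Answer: 37234877/27800 ≈ 1339.4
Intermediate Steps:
Y(R) = 25/2 (Y(R) = (105 - 1*80)/2 = (105 - 80)/2 = (½)*25 = 25/2)
16753/Y(69) + 9518/(-11120) = 16753/(25/2) + 9518/(-11120) = 16753*(2/25) + 9518*(-1/11120) = 33506/25 - 4759/5560 = 37234877/27800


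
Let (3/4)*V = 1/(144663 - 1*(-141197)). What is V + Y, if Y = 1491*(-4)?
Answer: -1278651779/214395 ≈ -5964.0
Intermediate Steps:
Y = -5964
V = 1/214395 (V = 4/(3*(144663 - 1*(-141197))) = 4/(3*(144663 + 141197)) = (4/3)/285860 = (4/3)*(1/285860) = 1/214395 ≈ 4.6643e-6)
V + Y = 1/214395 - 5964 = -1278651779/214395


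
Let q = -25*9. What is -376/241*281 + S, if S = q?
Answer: -159881/241 ≈ -663.41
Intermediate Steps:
q = -225
S = -225
-376/241*281 + S = -376/241*281 - 225 = -105656/241 - 225 = -159881/241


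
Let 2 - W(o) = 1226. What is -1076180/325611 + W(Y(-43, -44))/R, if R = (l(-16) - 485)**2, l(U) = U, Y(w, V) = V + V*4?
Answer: -30057867116/9080965179 ≈ -3.3100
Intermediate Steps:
Y(w, V) = 5*V (Y(w, V) = V + 4*V = 5*V)
W(o) = -1224 (W(o) = 2 - 1*1226 = 2 - 1226 = -1224)
R = 251001 (R = (-16 - 485)**2 = (-501)**2 = 251001)
-1076180/325611 + W(Y(-43, -44))/R = -1076180/325611 - 1224/251001 = -1076180*1/325611 - 1224*1/251001 = -1076180/325611 - 136/27889 = -30057867116/9080965179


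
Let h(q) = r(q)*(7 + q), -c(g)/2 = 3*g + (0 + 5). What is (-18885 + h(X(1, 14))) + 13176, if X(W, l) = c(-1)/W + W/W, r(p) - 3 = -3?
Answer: -5709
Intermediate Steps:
r(p) = 0 (r(p) = 3 - 3 = 0)
c(g) = -10 - 6*g (c(g) = -2*(3*g + (0 + 5)) = -2*(3*g + 5) = -2*(5 + 3*g) = -10 - 6*g)
X(W, l) = 1 - 4/W (X(W, l) = (-10 - 6*(-1))/W + W/W = (-10 + 6)/W + 1 = -4/W + 1 = 1 - 4/W)
h(q) = 0 (h(q) = 0*(7 + q) = 0)
(-18885 + h(X(1, 14))) + 13176 = (-18885 + 0) + 13176 = -18885 + 13176 = -5709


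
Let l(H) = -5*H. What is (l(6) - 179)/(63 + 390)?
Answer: -209/453 ≈ -0.46137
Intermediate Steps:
(l(6) - 179)/(63 + 390) = (-5*6 - 179)/(63 + 390) = (-30 - 179)/453 = -209*1/453 = -209/453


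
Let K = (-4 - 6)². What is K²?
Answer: 10000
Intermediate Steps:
K = 100 (K = (-10)² = 100)
K² = 100² = 10000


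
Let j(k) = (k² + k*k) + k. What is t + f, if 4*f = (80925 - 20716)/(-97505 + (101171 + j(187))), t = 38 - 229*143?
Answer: -9654459067/295164 ≈ -32709.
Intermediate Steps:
j(k) = k + 2*k² (j(k) = (k² + k²) + k = 2*k² + k = k + 2*k²)
t = -32709 (t = 38 - 32747 = -32709)
f = 60209/295164 (f = ((80925 - 20716)/(-97505 + (101171 + 187*(1 + 2*187))))/4 = (60209/(-97505 + (101171 + 187*(1 + 374))))/4 = (60209/(-97505 + (101171 + 187*375)))/4 = (60209/(-97505 + (101171 + 70125)))/4 = (60209/(-97505 + 171296))/4 = (60209/73791)/4 = (60209*(1/73791))/4 = (¼)*(60209/73791) = 60209/295164 ≈ 0.20398)
t + f = -32709 + 60209/295164 = -9654459067/295164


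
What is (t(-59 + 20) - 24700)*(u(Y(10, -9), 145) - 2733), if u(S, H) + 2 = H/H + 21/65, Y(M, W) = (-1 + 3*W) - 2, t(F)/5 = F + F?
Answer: 68587954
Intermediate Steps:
t(F) = 10*F (t(F) = 5*(F + F) = 5*(2*F) = 10*F)
Y(M, W) = -3 + 3*W
u(S, H) = -44/65 (u(S, H) = -2 + (H/H + 21/65) = -2 + (1 + 21*(1/65)) = -2 + (1 + 21/65) = -2 + 86/65 = -44/65)
(t(-59 + 20) - 24700)*(u(Y(10, -9), 145) - 2733) = (10*(-59 + 20) - 24700)*(-44/65 - 2733) = (10*(-39) - 24700)*(-177689/65) = (-390 - 24700)*(-177689/65) = -25090*(-177689/65) = 68587954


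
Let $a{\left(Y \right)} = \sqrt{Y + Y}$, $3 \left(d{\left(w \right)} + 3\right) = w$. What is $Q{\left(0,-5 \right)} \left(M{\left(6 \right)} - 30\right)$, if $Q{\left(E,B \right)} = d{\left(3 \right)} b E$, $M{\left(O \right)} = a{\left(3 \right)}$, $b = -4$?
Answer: $0$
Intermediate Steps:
$d{\left(w \right)} = -3 + \frac{w}{3}$
$a{\left(Y \right)} = \sqrt{2} \sqrt{Y}$ ($a{\left(Y \right)} = \sqrt{2 Y} = \sqrt{2} \sqrt{Y}$)
$M{\left(O \right)} = \sqrt{6}$ ($M{\left(O \right)} = \sqrt{2} \sqrt{3} = \sqrt{6}$)
$Q{\left(E,B \right)} = 8 E$ ($Q{\left(E,B \right)} = \left(-3 + \frac{1}{3} \cdot 3\right) \left(-4\right) E = \left(-3 + 1\right) \left(-4\right) E = \left(-2\right) \left(-4\right) E = 8 E$)
$Q{\left(0,-5 \right)} \left(M{\left(6 \right)} - 30\right) = 8 \cdot 0 \left(\sqrt{6} - 30\right) = 0 \left(-30 + \sqrt{6}\right) = 0$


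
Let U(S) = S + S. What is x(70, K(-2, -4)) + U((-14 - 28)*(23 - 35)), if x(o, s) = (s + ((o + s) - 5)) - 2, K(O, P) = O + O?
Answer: 1063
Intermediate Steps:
U(S) = 2*S
K(O, P) = 2*O
x(o, s) = -7 + o + 2*s (x(o, s) = (s + (-5 + o + s)) - 2 = (-5 + o + 2*s) - 2 = -7 + o + 2*s)
x(70, K(-2, -4)) + U((-14 - 28)*(23 - 35)) = (-7 + 70 + 2*(2*(-2))) + 2*((-14 - 28)*(23 - 35)) = (-7 + 70 + 2*(-4)) + 2*(-42*(-12)) = (-7 + 70 - 8) + 2*504 = 55 + 1008 = 1063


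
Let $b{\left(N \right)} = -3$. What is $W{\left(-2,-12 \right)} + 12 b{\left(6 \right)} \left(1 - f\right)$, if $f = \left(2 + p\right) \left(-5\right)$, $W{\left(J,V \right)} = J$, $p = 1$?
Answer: $-578$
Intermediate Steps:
$f = -15$ ($f = \left(2 + 1\right) \left(-5\right) = 3 \left(-5\right) = -15$)
$W{\left(-2,-12 \right)} + 12 b{\left(6 \right)} \left(1 - f\right) = -2 + 12 \left(-3\right) \left(1 - -15\right) = -2 - 36 \left(1 + 15\right) = -2 - 576 = -578$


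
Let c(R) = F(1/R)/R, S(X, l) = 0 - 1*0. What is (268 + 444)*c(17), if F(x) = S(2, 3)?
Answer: 0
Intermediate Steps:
S(X, l) = 0 (S(X, l) = 0 + 0 = 0)
F(x) = 0
c(R) = 0 (c(R) = 0/R = 0)
(268 + 444)*c(17) = (268 + 444)*0 = 712*0 = 0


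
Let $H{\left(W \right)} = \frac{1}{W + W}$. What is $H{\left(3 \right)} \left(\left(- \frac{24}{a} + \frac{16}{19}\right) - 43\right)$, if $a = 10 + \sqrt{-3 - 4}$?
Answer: $\frac{- 267 \sqrt{7} + 2822 i}{38 \left(\sqrt{7} - 10 i\right)} \approx -7.4001 + 0.098907 i$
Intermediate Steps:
$a = 10 + i \sqrt{7}$ ($a = 10 + \sqrt{-7} = 10 + i \sqrt{7} \approx 10.0 + 2.6458 i$)
$H{\left(W \right)} = \frac{1}{2 W}$
$H{\left(3 \right)} \left(\left(- \frac{24}{a} + \frac{16}{19}\right) - 43\right) = \frac{1}{2 \cdot 3} \left(\left(- \frac{24}{10 + i \sqrt{7}} + \frac{16}{19}\right) - 43\right) = \frac{1}{2} \cdot \frac{1}{3} \left(\left(- \frac{24}{10 + i \sqrt{7}} + 16 \cdot \frac{1}{19}\right) - 43\right) = \frac{\left(- \frac{24}{10 + i \sqrt{7}} + \frac{16}{19}\right) - 43}{6} = \frac{\left(\frac{16}{19} - \frac{24}{10 + i \sqrt{7}}\right) - 43}{6} = \frac{- \frac{801}{19} - \frac{24}{10 + i \sqrt{7}}}{6} = - \frac{267}{38} - \frac{4}{10 + i \sqrt{7}}$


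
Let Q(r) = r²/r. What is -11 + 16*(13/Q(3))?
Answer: 175/3 ≈ 58.333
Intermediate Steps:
Q(r) = r
-11 + 16*(13/Q(3)) = -11 + 16*(13/3) = -11 + 208/3 = 175/3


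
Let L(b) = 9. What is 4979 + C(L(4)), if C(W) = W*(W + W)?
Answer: 5141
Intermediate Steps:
C(W) = 2*W**2 (C(W) = W*(2*W) = 2*W**2)
4979 + C(L(4)) = 4979 + 2*9**2 = 4979 + 2*81 = 4979 + 162 = 5141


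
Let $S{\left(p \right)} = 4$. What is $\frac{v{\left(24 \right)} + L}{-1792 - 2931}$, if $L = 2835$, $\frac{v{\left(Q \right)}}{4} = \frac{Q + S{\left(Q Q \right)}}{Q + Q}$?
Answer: $- \frac{8512}{14169} \approx -0.60075$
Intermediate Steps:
$v{\left(Q \right)} = \frac{2 \left(4 + Q\right)}{Q}$ ($v{\left(Q \right)} = 4 \frac{Q + 4}{Q + Q} = 4 \frac{4 + Q}{2 Q} = \frac{2 \left(4 + Q\right)}{Q}$)
$\frac{v{\left(24 \right)} + L}{-1792 - 2931} = \frac{\left(2 + \frac{8}{24}\right) + 2835}{-1792 - 2931} = \frac{\left(2 + 8 \cdot \frac{1}{24}\right) + 2835}{-4723} = \left(\left(2 + \frac{1}{3}\right) + 2835\right) \left(- \frac{1}{4723}\right) = \left(\frac{7}{3} + 2835\right) \left(- \frac{1}{4723}\right) = \frac{8512}{3} \left(- \frac{1}{4723}\right) = - \frac{8512}{14169}$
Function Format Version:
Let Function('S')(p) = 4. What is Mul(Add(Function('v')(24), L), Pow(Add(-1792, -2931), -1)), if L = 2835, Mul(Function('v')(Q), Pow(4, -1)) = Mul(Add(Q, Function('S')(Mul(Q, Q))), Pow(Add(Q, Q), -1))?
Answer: Rational(-8512, 14169) ≈ -0.60075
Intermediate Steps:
Function('v')(Q) = Mul(2, Pow(Q, -1), Add(4, Q)) (Function('v')(Q) = Mul(4, Mul(Add(Q, 4), Pow(Add(Q, Q), -1))) = Mul(4, Mul(Add(4, Q), Pow(Mul(2, Q), -1))) = Mul(4, Mul(Add(4, Q), Mul(Rational(1, 2), Pow(Q, -1)))) = Mul(4, Mul(Rational(1, 2), Pow(Q, -1), Add(4, Q))) = Mul(2, Pow(Q, -1), Add(4, Q)))
Mul(Add(Function('v')(24), L), Pow(Add(-1792, -2931), -1)) = Mul(Add(Add(2, Mul(8, Pow(24, -1))), 2835), Pow(Add(-1792, -2931), -1)) = Mul(Add(Add(2, Mul(8, Rational(1, 24))), 2835), Pow(-4723, -1)) = Mul(Add(Add(2, Rational(1, 3)), 2835), Rational(-1, 4723)) = Mul(Add(Rational(7, 3), 2835), Rational(-1, 4723)) = Mul(Rational(8512, 3), Rational(-1, 4723)) = Rational(-8512, 14169)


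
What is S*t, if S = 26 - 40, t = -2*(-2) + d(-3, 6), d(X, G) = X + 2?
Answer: -42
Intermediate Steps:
d(X, G) = 2 + X
t = 3 (t = -2*(-2) + (2 - 3) = 4 - 1 = 3)
S = -14
S*t = -14*3 = -42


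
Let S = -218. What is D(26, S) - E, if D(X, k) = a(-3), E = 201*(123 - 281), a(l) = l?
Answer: 31755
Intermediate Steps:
E = -31758 (E = 201*(-158) = -31758)
D(X, k) = -3
D(26, S) - E = -3 - 1*(-31758) = -3 + 31758 = 31755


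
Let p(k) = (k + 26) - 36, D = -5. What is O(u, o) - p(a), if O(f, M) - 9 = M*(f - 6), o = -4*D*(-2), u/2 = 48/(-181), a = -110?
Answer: 70629/181 ≈ 390.22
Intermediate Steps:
u = -96/181 (u = 2*(48/(-181)) = 2*(48*(-1/181)) = 2*(-48/181) = -96/181 ≈ -0.53039)
o = -40 (o = -4*(-5)*(-2) = 20*(-2) = -40)
O(f, M) = 9 + M*(-6 + f) (O(f, M) = 9 + M*(f - 6) = 9 + M*(-6 + f))
p(k) = -10 + k (p(k) = (26 + k) - 36 = -10 + k)
O(u, o) - p(a) = (9 - 6*(-40) - 40*(-96/181)) - (-10 - 110) = (9 + 240 + 3840/181) - 1*(-120) = 48909/181 + 120 = 70629/181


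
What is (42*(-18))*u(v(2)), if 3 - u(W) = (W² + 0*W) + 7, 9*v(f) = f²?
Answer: 9520/3 ≈ 3173.3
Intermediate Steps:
v(f) = f²/9
u(W) = -4 - W² (u(W) = 3 - ((W² + 0*W) + 7) = 3 - ((W² + 0) + 7) = 3 - (W² + 7) = 3 - (7 + W²) = 3 + (-7 - W²) = -4 - W²)
(42*(-18))*u(v(2)) = (42*(-18))*(-4 - ((⅑)*2²)²) = -756*(-4 - ((⅑)*4)²) = -756*(-4 - (4/9)²) = -756*(-4 - 1*16/81) = -756*(-4 - 16/81) = -756*(-340/81) = 9520/3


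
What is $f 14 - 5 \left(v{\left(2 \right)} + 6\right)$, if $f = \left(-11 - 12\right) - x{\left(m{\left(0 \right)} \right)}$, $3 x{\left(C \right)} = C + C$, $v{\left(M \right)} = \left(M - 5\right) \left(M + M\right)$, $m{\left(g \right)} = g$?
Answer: $-292$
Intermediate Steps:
$v{\left(M \right)} = 2 M \left(-5 + M\right)$ ($v{\left(M \right)} = \left(-5 + M\right) 2 M = 2 M \left(-5 + M\right)$)
$x{\left(C \right)} = \frac{2 C}{3}$ ($x{\left(C \right)} = \frac{C + C}{3} = \frac{2 C}{3}$)
$f = -23$ ($f = \left(-11 - 12\right) - \frac{2}{3} \cdot 0 = \left(-11 - 12\right) - 0 = -23 + 0 = -23$)
$f 14 - 5 \left(v{\left(2 \right)} + 6\right) = \left(-23\right) 14 - 5 \left(2 \cdot 2 \left(-5 + 2\right) + 6\right) = -322 - 5 \left(2 \cdot 2 \left(-3\right) + 6\right) = -322 - 5 \left(-12 + 6\right) = -322 - -30 = -322 + 30 = -292$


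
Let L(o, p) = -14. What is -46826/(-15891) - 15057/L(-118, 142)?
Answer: 34275193/31782 ≈ 1078.4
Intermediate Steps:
-46826/(-15891) - 15057/L(-118, 142) = -46826/(-15891) - 15057/(-14) = -46826*(-1/15891) - 15057*(-1/14) = 46826/15891 + 2151/2 = 34275193/31782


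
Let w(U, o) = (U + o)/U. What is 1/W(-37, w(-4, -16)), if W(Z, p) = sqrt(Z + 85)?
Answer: sqrt(3)/12 ≈ 0.14434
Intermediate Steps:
w(U, o) = (U + o)/U
W(Z, p) = sqrt(85 + Z)
1/W(-37, w(-4, -16)) = 1/(sqrt(85 - 37)) = 1/(sqrt(48)) = 1/(4*sqrt(3)) = sqrt(3)/12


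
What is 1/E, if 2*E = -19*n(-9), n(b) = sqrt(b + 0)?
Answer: 2*I/57 ≈ 0.035088*I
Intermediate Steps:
n(b) = sqrt(b)
E = -57*I/2 (E = (-57*I)/2 = -57*I/2 ≈ -28.5*I)
1/E = 1/(-57*I/2) = 2*I/57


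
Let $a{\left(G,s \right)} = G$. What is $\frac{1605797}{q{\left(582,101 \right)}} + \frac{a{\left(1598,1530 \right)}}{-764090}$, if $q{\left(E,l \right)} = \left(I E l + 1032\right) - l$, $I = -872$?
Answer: $- \frac{654441036292}{19582470249785} \approx -0.03342$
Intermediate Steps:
$q{\left(E,l \right)} = 1032 - l - 872 E l$ ($q{\left(E,l \right)} = \left(- 872 E l + 1032\right) - l = \left(1032 - 872 E l\right) - l = 1032 - l - 872 E l$)
$\frac{1605797}{q{\left(582,101 \right)}} + \frac{a{\left(1598,1530 \right)}}{-764090} = \frac{1605797}{1032 - 101 - 507504 \cdot 101} + \frac{1598}{-764090} = \frac{1605797}{1032 - 101 - 51257904} + 1598 \left(- \frac{1}{764090}\right) = \frac{1605797}{-51256973} - \frac{799}{382045} = 1605797 \left(- \frac{1}{51256973}\right) - \frac{799}{382045} = - \frac{1605797}{51256973} - \frac{799}{382045} = - \frac{654441036292}{19582470249785}$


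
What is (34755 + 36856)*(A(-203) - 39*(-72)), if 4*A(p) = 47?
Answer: 807700469/4 ≈ 2.0193e+8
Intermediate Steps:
A(p) = 47/4 (A(p) = (¼)*47 = 47/4)
(34755 + 36856)*(A(-203) - 39*(-72)) = (34755 + 36856)*(47/4 - 39*(-72)) = 71611*(47/4 + 2808) = 71611*(11279/4) = 807700469/4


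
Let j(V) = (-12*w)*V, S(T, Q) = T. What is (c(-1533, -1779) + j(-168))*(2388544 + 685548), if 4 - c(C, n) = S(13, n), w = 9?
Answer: 55748658420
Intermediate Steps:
c(C, n) = -9 (c(C, n) = 4 - 1*13 = 4 - 13 = -9)
j(V) = -108*V (j(V) = (-12*9)*V = -108*V)
(c(-1533, -1779) + j(-168))*(2388544 + 685548) = (-9 - 108*(-168))*(2388544 + 685548) = (-9 + 18144)*3074092 = 18135*3074092 = 55748658420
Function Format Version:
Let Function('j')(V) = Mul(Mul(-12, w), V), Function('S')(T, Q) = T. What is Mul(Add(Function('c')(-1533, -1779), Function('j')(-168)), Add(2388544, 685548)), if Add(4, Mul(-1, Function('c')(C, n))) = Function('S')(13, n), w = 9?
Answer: 55748658420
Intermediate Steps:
Function('c')(C, n) = -9 (Function('c')(C, n) = Add(4, Mul(-1, 13)) = Add(4, -13) = -9)
Function('j')(V) = Mul(-108, V) (Function('j')(V) = Mul(Mul(-12, 9), V) = Mul(-108, V))
Mul(Add(Function('c')(-1533, -1779), Function('j')(-168)), Add(2388544, 685548)) = Mul(Add(-9, Mul(-108, -168)), Add(2388544, 685548)) = Mul(Add(-9, 18144), 3074092) = Mul(18135, 3074092) = 55748658420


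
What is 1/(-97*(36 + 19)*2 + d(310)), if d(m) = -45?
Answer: -1/10715 ≈ -9.3327e-5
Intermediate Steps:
1/(-97*(36 + 19)*2 + d(310)) = 1/(-97*(36 + 19)*2 - 45) = 1/(-5335*2 - 45) = 1/(-97*110 - 45) = 1/(-10670 - 45) = 1/(-10715) = -1/10715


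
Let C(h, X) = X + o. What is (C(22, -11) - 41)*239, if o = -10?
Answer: -14818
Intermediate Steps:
C(h, X) = -10 + X (C(h, X) = X - 10 = -10 + X)
(C(22, -11) - 41)*239 = ((-10 - 11) - 41)*239 = (-21 - 41)*239 = -62*239 = -14818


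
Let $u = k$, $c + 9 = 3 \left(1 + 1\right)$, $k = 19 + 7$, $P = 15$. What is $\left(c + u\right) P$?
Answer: $345$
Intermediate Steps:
$k = 26$
$c = -3$ ($c = -9 + 3 \left(1 + 1\right) = -9 + 3 \cdot 2 = -9 + 6 = -3$)
$u = 26$
$\left(c + u\right) P = \left(-3 + 26\right) 15 = 23 \cdot 15 = 345$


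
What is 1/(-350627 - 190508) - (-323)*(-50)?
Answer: -8739330251/541135 ≈ -16150.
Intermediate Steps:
1/(-350627 - 190508) - (-323)*(-50) = 1/(-541135) - 1*16150 = -1/541135 - 16150 = -8739330251/541135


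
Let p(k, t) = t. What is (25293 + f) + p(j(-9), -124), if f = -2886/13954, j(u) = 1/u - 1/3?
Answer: 175602670/6977 ≈ 25169.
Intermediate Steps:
j(u) = -⅓ + 1/u (j(u) = 1/u - 1*⅓ = 1/u - ⅓ = -⅓ + 1/u)
f = -1443/6977 (f = -2886*1/13954 = -1443/6977 ≈ -0.20682)
(25293 + f) + p(j(-9), -124) = (25293 - 1443/6977) - 124 = 176467818/6977 - 124 = 175602670/6977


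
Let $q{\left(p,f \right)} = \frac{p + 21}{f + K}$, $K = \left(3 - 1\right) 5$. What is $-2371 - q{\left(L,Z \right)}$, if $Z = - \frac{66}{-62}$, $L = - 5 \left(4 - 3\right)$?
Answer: $- \frac{813749}{343} \approx -2372.4$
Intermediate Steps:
$L = -5$ ($L = \left(-5\right) 1 = -5$)
$Z = \frac{33}{31}$ ($Z = \left(-66\right) \left(- \frac{1}{62}\right) = \frac{33}{31} \approx 1.0645$)
$K = 10$ ($K = 2 \cdot 5 = 10$)
$q{\left(p,f \right)} = \frac{21 + p}{10 + f}$ ($q{\left(p,f \right)} = \frac{p + 21}{f + 10} = \frac{21 + p}{10 + f}$)
$-2371 - q{\left(L,Z \right)} = -2371 - \frac{21 - 5}{10 + \frac{33}{31}} = -2371 - \frac{1}{\frac{343}{31}} \cdot 16 = -2371 - \frac{31}{343} \cdot 16 = -2371 - \frac{496}{343} = - \frac{813749}{343}$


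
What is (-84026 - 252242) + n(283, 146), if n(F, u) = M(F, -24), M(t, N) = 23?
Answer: -336245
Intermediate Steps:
n(F, u) = 23
(-84026 - 252242) + n(283, 146) = (-84026 - 252242) + 23 = -336268 + 23 = -336245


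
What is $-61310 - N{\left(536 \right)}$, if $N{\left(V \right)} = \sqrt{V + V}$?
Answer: $-61310 - 4 \sqrt{67} \approx -61343.0$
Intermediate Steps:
$N{\left(V \right)} = \sqrt{2} \sqrt{V}$ ($N{\left(V \right)} = \sqrt{2 V} = \sqrt{2} \sqrt{V}$)
$-61310 - N{\left(536 \right)} = -61310 - \sqrt{2} \sqrt{536} = -61310 - \sqrt{2} \cdot 2 \sqrt{134} = -61310 - 4 \sqrt{67}$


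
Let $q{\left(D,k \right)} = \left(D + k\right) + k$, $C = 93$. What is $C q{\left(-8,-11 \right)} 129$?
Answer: $-359910$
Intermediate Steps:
$q{\left(D,k \right)} = D + 2 k$
$C q{\left(-8,-11 \right)} 129 = 93 \left(-8 + 2 \left(-11\right)\right) 129 = 93 \left(-8 - 22\right) 129 = 93 \left(-30\right) 129 = \left(-2790\right) 129 = -359910$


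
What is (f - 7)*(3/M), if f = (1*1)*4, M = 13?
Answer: -9/13 ≈ -0.69231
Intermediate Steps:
f = 4 (f = 1*4 = 4)
(f - 7)*(3/M) = (4 - 7)*(3/13) = -9/13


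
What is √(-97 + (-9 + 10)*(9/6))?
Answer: I*√382/2 ≈ 9.7724*I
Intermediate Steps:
√(-97 + (-9 + 10)*(9/6)) = √(-97 + 1*(9*(⅙))) = √(-97 + 1*(3/2)) = √(-97 + 3/2) = √(-191/2) = I*√382/2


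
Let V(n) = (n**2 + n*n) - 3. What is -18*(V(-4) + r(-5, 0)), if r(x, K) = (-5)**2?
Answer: -972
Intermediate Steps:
r(x, K) = 25
V(n) = -3 + 2*n**2 (V(n) = (n**2 + n**2) - 3 = 2*n**2 - 3 = -3 + 2*n**2)
-18*(V(-4) + r(-5, 0)) = -18*((-3 + 2*(-4)**2) + 25) = -18*((-3 + 2*16) + 25) = -18*((-3 + 32) + 25) = -18*(29 + 25) = -18*54 = -972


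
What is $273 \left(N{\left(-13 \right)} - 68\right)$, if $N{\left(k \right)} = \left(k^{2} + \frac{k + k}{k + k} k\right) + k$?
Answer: $20475$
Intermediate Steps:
$N{\left(k \right)} = k^{2} + 2 k$ ($N{\left(k \right)} = \left(k^{2} + \frac{2 k}{2 k} k\right) + k = \left(k^{2} + 2 k \frac{1}{2 k} k\right) + k = \left(k^{2} + 1 k\right) + k = \left(k^{2} + k\right) + k = \left(k + k^{2}\right) + k = k^{2} + 2 k$)
$273 \left(N{\left(-13 \right)} - 68\right) = 273 \left(- 13 \left(2 - 13\right) - 68\right) = 273 \left(\left(-13\right) \left(-11\right) - 68\right) = 273 \left(143 - 68\right) = 273 \cdot 75 = 20475$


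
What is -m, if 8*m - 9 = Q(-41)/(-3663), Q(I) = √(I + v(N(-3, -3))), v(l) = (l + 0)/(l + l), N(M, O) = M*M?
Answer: -9/8 + I*√2/6512 ≈ -1.125 + 0.00021717*I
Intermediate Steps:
N(M, O) = M²
v(l) = ½ (v(l) = l/((2*l)) = l*(1/(2*l)) = ½)
Q(I) = √(½ + I) (Q(I) = √(I + ½) = √(½ + I))
m = 9/8 - I*√2/6512 (m = 9/8 + ((√(2 + 4*(-41))/2)/(-3663))/8 = 9/8 + ((√(2 - 164)/2)*(-1/3663))/8 = 9/8 + ((√(-162)/2)*(-1/3663))/8 = 9/8 + (((9*I*√2)/2)*(-1/3663))/8 = 9/8 + ((9*I*√2/2)*(-1/3663))/8 = 9/8 + (-I*√2/814)/8 = 9/8 - I*√2/6512 ≈ 1.125 - 0.00021717*I)
-m = -(9/8 - I*√2/6512) = -9/8 + I*√2/6512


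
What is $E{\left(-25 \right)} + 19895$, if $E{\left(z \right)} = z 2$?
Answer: $19845$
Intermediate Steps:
$E{\left(z \right)} = 2 z$
$E{\left(-25 \right)} + 19895 = 2 \left(-25\right) + 19895 = -50 + 19895 = 19845$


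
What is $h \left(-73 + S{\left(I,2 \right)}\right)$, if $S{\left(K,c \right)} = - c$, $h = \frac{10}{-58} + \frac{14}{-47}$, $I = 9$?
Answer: $\frac{48075}{1363} \approx 35.271$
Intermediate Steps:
$h = - \frac{641}{1363}$ ($h = 10 \left(- \frac{1}{58}\right) + 14 \left(- \frac{1}{47}\right) = - \frac{5}{29} - \frac{14}{47} = - \frac{641}{1363} \approx -0.47029$)
$h \left(-73 + S{\left(I,2 \right)}\right) = - \frac{641 \left(-73 - 2\right)}{1363} = \left(- \frac{641}{1363}\right) \left(-75\right) = \frac{48075}{1363}$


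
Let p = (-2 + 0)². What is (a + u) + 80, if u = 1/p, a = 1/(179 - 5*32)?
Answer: 6103/76 ≈ 80.303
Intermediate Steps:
p = 4 (p = (-2)² = 4)
a = 1/19 (a = 1/(179 - 160) = 1/19 ≈ 0.052632)
u = ¼ (u = 1/4 = ¼ ≈ 0.25000)
(a + u) + 80 = (1/19 + ¼) + 80 = 23/76 + 80 = 6103/76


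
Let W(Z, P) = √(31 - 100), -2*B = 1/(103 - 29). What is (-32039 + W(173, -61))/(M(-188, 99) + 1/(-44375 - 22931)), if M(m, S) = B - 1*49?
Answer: 159574853116/244085283 - 4980644*I*√69/244085283 ≈ 653.77 - 0.1695*I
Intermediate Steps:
B = -1/148 (B = -1/(2*(103 - 29)) = -½/74 = -½*1/74 = -1/148 ≈ -0.0067568)
W(Z, P) = I*√69 (W(Z, P) = √(-69) = I*√69)
M(m, S) = -7253/148 (M(m, S) = -1/148 - 1*49 = -1/148 - 49 = -7253/148)
(-32039 + W(173, -61))/(M(-188, 99) + 1/(-44375 - 22931)) = (-32039 + I*√69)/(-7253/148 + 1/(-44375 - 22931)) = (-32039 + I*√69)/(-7253/148 + 1/(-67306)) = (-32039 + I*√69)/(-7253/148 - 1/67306) = (-32039 + I*√69)/(-244085283/4980644) = (-32039 + I*√69)*(-4980644/244085283) = 159574853116/244085283 - 4980644*I*√69/244085283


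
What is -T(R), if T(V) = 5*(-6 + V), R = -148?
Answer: 770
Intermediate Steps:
T(V) = -30 + 5*V
-T(R) = -(-30 + 5*(-148)) = -(-30 - 740) = -1*(-770) = 770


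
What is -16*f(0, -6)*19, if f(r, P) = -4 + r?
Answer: 1216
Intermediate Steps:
-16*f(0, -6)*19 = -16*(-4 + 0)*19 = -16*(-4)*19 = 64*19 = 1216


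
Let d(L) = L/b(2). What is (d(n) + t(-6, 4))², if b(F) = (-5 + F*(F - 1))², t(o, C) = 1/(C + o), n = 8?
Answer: 49/324 ≈ 0.15123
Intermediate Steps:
b(F) = (-5 + F*(-1 + F))²
d(L) = L/9 (d(L) = L/((5 + 2 - 1*2²)²) = L/((5 + 2 - 1*4)²) = L/((5 + 2 - 4)²) = L/(3²) = L/9)
(d(n) + t(-6, 4))² = ((⅑)*8 + 1/(4 - 6))² = (8/9 + 1/(-2))² = (8/9 - ½)² = (7/18)² = 49/324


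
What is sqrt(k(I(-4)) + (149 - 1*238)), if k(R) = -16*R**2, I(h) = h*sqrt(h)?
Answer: sqrt(935) ≈ 30.578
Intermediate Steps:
I(h) = h**(3/2)
sqrt(k(I(-4)) + (149 - 1*238)) = sqrt(-16*((-4)**(3/2))**2 + (149 - 1*238)) = sqrt(-16*(-8*I)**2 + (149 - 238)) = sqrt(-16*(-64) - 89) = sqrt(1024 - 89) = sqrt(935)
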